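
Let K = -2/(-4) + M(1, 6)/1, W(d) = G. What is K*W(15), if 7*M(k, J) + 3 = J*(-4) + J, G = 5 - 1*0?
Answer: -25/2 ≈ -12.500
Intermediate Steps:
G = 5 (G = 5 + 0 = 5)
M(k, J) = -3/7 - 3*J/7 (M(k, J) = -3/7 + (J*(-4) + J)/7 = -3/7 + (-4*J + J)/7 = -3/7 + (-3*J)/7 = -3/7 - 3*J/7)
W(d) = 5
K = -5/2 (K = -2/(-4) + (-3/7 - 3/7*6)/1 = -2*(-¼) + (-3/7 - 18/7)*1 = ½ - 3*1 = ½ - 3 = -5/2 ≈ -2.5000)
K*W(15) = -5/2*5 = -25/2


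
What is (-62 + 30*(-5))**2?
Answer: 44944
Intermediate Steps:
(-62 + 30*(-5))**2 = (-62 - 150)**2 = (-212)**2 = 44944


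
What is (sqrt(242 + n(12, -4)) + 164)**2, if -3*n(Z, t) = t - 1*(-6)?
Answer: 81412/3 + 656*sqrt(543)/3 ≈ 32233.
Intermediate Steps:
n(Z, t) = -2 - t/3 (n(Z, t) = -(t - 1*(-6))/3 = -(t + 6)/3 = -(6 + t)/3 = -2 - t/3)
(sqrt(242 + n(12, -4)) + 164)**2 = (sqrt(242 + (-2 - 1/3*(-4))) + 164)**2 = (sqrt(242 + (-2 + 4/3)) + 164)**2 = (sqrt(242 - 2/3) + 164)**2 = (sqrt(724/3) + 164)**2 = (2*sqrt(543)/3 + 164)**2 = (164 + 2*sqrt(543)/3)**2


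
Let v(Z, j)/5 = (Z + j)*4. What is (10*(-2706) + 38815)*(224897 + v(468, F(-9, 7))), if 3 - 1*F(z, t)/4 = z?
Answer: 2764975835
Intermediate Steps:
F(z, t) = 12 - 4*z
v(Z, j) = 20*Z + 20*j (v(Z, j) = 5*((Z + j)*4) = 5*(4*Z + 4*j) = 20*Z + 20*j)
(10*(-2706) + 38815)*(224897 + v(468, F(-9, 7))) = (10*(-2706) + 38815)*(224897 + (20*468 + 20*(12 - 4*(-9)))) = (-27060 + 38815)*(224897 + (9360 + 20*(12 + 36))) = 11755*(224897 + (9360 + 20*48)) = 11755*(224897 + (9360 + 960)) = 11755*(224897 + 10320) = 11755*235217 = 2764975835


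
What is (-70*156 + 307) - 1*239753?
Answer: -250366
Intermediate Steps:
(-70*156 + 307) - 1*239753 = (-10920 + 307) - 239753 = -10613 - 239753 = -250366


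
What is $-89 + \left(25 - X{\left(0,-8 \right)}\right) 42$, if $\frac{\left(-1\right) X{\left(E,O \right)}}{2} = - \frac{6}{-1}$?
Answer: $1465$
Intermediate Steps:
$X{\left(E,O \right)} = -12$ ($X{\left(E,O \right)} = - 2 \left(- \frac{6}{-1}\right) = - 2 \left(\left(-6\right) \left(-1\right)\right) = \left(-2\right) 6 = -12$)
$-89 + \left(25 - X{\left(0,-8 \right)}\right) 42 = -89 + \left(25 - -12\right) 42 = -89 + \left(25 + 12\right) 42 = -89 + 37 \cdot 42 = -89 + 1554 = 1465$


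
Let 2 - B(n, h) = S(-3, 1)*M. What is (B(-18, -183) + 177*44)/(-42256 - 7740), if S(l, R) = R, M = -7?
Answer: -7797/49996 ≈ -0.15595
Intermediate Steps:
B(n, h) = 9 (B(n, h) = 2 - (-7) = 2 - 1*(-7) = 2 + 7 = 9)
(B(-18, -183) + 177*44)/(-42256 - 7740) = (9 + 177*44)/(-42256 - 7740) = (9 + 7788)/(-49996) = 7797*(-1/49996) = -7797/49996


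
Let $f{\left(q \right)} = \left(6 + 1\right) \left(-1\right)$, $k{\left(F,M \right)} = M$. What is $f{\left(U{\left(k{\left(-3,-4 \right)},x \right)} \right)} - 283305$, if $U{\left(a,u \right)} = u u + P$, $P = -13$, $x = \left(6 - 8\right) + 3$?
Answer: $-283312$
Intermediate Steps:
$x = 1$ ($x = -2 + 3 = 1$)
$U{\left(a,u \right)} = -13 + u^{2}$ ($U{\left(a,u \right)} = u u - 13 = u^{2} - 13 = -13 + u^{2}$)
$f{\left(q \right)} = -7$ ($f{\left(q \right)} = 7 \left(-1\right) = -7$)
$f{\left(U{\left(k{\left(-3,-4 \right)},x \right)} \right)} - 283305 = -7 - 283305 = -283312$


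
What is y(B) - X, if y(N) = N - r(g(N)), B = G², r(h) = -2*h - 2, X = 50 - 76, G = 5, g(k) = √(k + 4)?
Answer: 53 + 2*√29 ≈ 63.770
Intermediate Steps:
g(k) = √(4 + k)
X = -26
r(h) = -2 - 2*h
B = 25 (B = 5² = 25)
y(N) = 2 + N + 2*√(4 + N) (y(N) = N - (-2 - 2*√(4 + N)) = N + (2 + 2*√(4 + N)) = 2 + N + 2*√(4 + N))
y(B) - X = (2 + 25 + 2*√(4 + 25)) - 1*(-26) = (2 + 25 + 2*√29) + 26 = (27 + 2*√29) + 26 = 53 + 2*√29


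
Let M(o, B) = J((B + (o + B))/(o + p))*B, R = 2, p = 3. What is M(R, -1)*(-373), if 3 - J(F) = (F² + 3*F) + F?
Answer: 1119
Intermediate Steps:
J(F) = 3 - F² - 4*F (J(F) = 3 - ((F² + 3*F) + F) = 3 - (F² + 4*F) = 3 + (-F² - 4*F) = 3 - F² - 4*F)
M(o, B) = B*(3 - (o + 2*B)²/(3 + o)² - 4*(o + 2*B)/(3 + o)) (M(o, B) = (3 - ((B + (o + B))/(o + 3))² - 4*(B + (o + B))/(o + 3))*B = (3 - ((B + (B + o))/(3 + o))² - 4*(B + (B + o))/(3 + o))*B = (3 - ((o + 2*B)/(3 + o))² - 4*(o + 2*B)/(3 + o))*B = (3 - (o + 2*B)²/(3 + o)² - 4*(o + 2*B)/(3 + o))*B = B*(3 - (o + 2*B)²/(3 + o)² - 4*(o + 2*B)/(3 + o)))
M(R, -1)*(-373) = -1*(-1)*((2 + 2*(-1))² - 3*(3 + 2)² + 4*(3 + 2)*(2 + 2*(-1)))/(3 + 2)²*(-373) = -1*(-1)*((2 - 2)² - 3*5² + 4*5*(2 - 2))/5²*(-373) = -1*(-1)*1/25*(0² - 3*25 + 4*5*0)*(-373) = -1*(-1)*1/25*(0 - 75 + 0)*(-373) = -1*(-1)*1/25*(-75)*(-373) = -3*(-373) = 1119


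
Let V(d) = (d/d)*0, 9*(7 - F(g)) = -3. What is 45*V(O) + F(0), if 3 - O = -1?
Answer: 22/3 ≈ 7.3333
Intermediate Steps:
O = 4 (O = 3 - 1*(-1) = 3 + 1 = 4)
F(g) = 22/3 (F(g) = 7 - 1/9*(-3) = 7 + 1/3 = 22/3)
V(d) = 0 (V(d) = 1*0 = 0)
45*V(O) + F(0) = 45*0 + 22/3 = 0 + 22/3 = 22/3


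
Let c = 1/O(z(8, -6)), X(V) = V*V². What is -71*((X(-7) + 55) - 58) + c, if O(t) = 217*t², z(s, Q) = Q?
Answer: 191909593/7812 ≈ 24566.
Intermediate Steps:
X(V) = V³
c = 1/7812 (c = 1/(217*(-6)²) = 1/(217*36) = 1/7812 ≈ 0.00012801)
-71*((X(-7) + 55) - 58) + c = -71*(((-7)³ + 55) - 58) + 1/7812 = -71*((-343 + 55) - 58) + 1/7812 = -71*(-288 - 58) + 1/7812 = -71*(-346) + 1/7812 = 24566 + 1/7812 = 191909593/7812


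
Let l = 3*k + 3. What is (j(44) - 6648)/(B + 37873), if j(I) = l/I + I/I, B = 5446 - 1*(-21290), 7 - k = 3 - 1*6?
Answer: -26585/258436 ≈ -0.10287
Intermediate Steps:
k = 10 (k = 7 - (3 - 1*6) = 7 - (3 - 6) = 7 - 1*(-3) = 7 + 3 = 10)
B = 26736 (B = 5446 + 21290 = 26736)
l = 33 (l = 3*10 + 3 = 30 + 3 = 33)
j(I) = 1 + 33/I (j(I) = 33/I + I/I = 33/I + 1 = 1 + 33/I)
(j(44) - 6648)/(B + 37873) = ((33 + 44)/44 - 6648)/(26736 + 37873) = ((1/44)*77 - 6648)/64609 = (7/4 - 6648)*(1/64609) = -26585/4*1/64609 = -26585/258436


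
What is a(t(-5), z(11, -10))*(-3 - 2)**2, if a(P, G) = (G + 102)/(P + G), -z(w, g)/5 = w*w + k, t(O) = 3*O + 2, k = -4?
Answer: 525/26 ≈ 20.192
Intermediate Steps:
t(O) = 2 + 3*O
z(w, g) = 20 - 5*w**2 (z(w, g) = -5*(w*w - 4) = -5*(w**2 - 4) = -5*(-4 + w**2) = 20 - 5*w**2)
a(P, G) = (102 + G)/(G + P)
a(t(-5), z(11, -10))*(-3 - 2)**2 = ((102 + (20 - 5*11**2))/((20 - 5*11**2) + (2 + 3*(-5))))*(-3 - 2)**2 = ((102 + (20 - 5*121))/((20 - 5*121) + (2 - 15)))*(-5)**2 = ((102 + (20 - 605))/((20 - 605) - 13))*25 = ((102 - 585)/(-585 - 13))*25 = (-483/(-598))*25 = -1/598*(-483)*25 = (21/26)*25 = 525/26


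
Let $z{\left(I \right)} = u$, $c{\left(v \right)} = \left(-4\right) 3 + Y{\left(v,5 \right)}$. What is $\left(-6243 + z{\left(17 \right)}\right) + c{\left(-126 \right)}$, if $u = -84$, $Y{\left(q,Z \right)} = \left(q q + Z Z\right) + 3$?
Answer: $9565$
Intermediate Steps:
$Y{\left(q,Z \right)} = 3 + Z^{2} + q^{2}$ ($Y{\left(q,Z \right)} = \left(q^{2} + Z^{2}\right) + 3 = \left(Z^{2} + q^{2}\right) + 3 = 3 + Z^{2} + q^{2}$)
$c{\left(v \right)} = 16 + v^{2}$ ($c{\left(v \right)} = \left(-4\right) 3 + \left(3 + 5^{2} + v^{2}\right) = -12 + \left(3 + 25 + v^{2}\right) = -12 + \left(28 + v^{2}\right) = 16 + v^{2}$)
$z{\left(I \right)} = -84$
$\left(-6243 + z{\left(17 \right)}\right) + c{\left(-126 \right)} = \left(-6243 - 84\right) + \left(16 + \left(-126\right)^{2}\right) = -6327 + \left(16 + 15876\right) = -6327 + 15892 = 9565$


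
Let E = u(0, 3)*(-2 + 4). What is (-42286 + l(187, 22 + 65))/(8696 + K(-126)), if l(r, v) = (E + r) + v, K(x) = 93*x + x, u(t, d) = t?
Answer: 10503/787 ≈ 13.346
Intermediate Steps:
E = 0 (E = 0*(-2 + 4) = 0*2 = 0)
K(x) = 94*x
l(r, v) = r + v (l(r, v) = (0 + r) + v = r + v)
(-42286 + l(187, 22 + 65))/(8696 + K(-126)) = (-42286 + (187 + (22 + 65)))/(8696 + 94*(-126)) = (-42286 + (187 + 87))/(8696 - 11844) = (-42286 + 274)/(-3148) = -42012*(-1/3148) = 10503/787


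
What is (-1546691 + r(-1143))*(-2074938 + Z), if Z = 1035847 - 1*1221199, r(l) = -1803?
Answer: 3500045503260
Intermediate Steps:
Z = -185352 (Z = 1035847 - 1221199 = -185352)
(-1546691 + r(-1143))*(-2074938 + Z) = (-1546691 - 1803)*(-2074938 - 185352) = -1548494*(-2260290) = 3500045503260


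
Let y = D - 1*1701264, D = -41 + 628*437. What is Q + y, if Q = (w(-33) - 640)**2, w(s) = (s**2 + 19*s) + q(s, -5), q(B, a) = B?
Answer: -1382348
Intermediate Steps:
D = 274395 (D = -41 + 274436 = 274395)
w(s) = s**2 + 20*s (w(s) = (s**2 + 19*s) + s = s**2 + 20*s)
Q = 44521 (Q = (-33*(20 - 33) - 640)**2 = (-33*(-13) - 640)**2 = (429 - 640)**2 = (-211)**2 = 44521)
y = -1426869 (y = 274395 - 1*1701264 = 274395 - 1701264 = -1426869)
Q + y = 44521 - 1426869 = -1382348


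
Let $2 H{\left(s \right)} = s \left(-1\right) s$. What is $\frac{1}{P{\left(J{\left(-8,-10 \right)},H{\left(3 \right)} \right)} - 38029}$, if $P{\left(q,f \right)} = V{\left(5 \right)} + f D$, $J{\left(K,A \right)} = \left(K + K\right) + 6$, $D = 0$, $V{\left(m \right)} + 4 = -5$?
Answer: $- \frac{1}{38038} \approx -2.6289 \cdot 10^{-5}$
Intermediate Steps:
$V{\left(m \right)} = -9$ ($V{\left(m \right)} = -4 - 5 = -9$)
$H{\left(s \right)} = - \frac{s^{2}}{2}$ ($H{\left(s \right)} = \frac{s \left(-1\right) s}{2} = \frac{- s s}{2} = \frac{\left(-1\right) s^{2}}{2} = - \frac{s^{2}}{2}$)
$J{\left(K,A \right)} = 6 + 2 K$ ($J{\left(K,A \right)} = 2 K + 6 = 6 + 2 K$)
$P{\left(q,f \right)} = -9$ ($P{\left(q,f \right)} = -9 + f 0 = -9 + 0 = -9$)
$\frac{1}{P{\left(J{\left(-8,-10 \right)},H{\left(3 \right)} \right)} - 38029} = \frac{1}{-9 - 38029} = \frac{1}{-38038} = - \frac{1}{38038}$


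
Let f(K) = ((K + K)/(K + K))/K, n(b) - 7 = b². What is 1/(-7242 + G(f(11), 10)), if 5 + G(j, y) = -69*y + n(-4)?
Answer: -1/7914 ≈ -0.00012636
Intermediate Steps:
n(b) = 7 + b²
f(K) = 1/K (f(K) = ((2*K)/((2*K)))/K = ((2*K)*(1/(2*K)))/K = 1/K)
G(j, y) = 18 - 69*y (G(j, y) = -5 + (-69*y + (7 + (-4)²)) = -5 + (-69*y + (7 + 16)) = -5 + (-69*y + 23) = -5 + (23 - 69*y) = 18 - 69*y)
1/(-7242 + G(f(11), 10)) = 1/(-7242 + (18 - 69*10)) = 1/(-7242 + (18 - 690)) = 1/(-7242 - 672) = 1/(-7914) = -1/7914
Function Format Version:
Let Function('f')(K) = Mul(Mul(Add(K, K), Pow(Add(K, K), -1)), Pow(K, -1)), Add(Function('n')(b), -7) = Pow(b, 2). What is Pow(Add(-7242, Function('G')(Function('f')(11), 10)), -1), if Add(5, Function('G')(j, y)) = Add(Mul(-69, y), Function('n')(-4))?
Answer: Rational(-1, 7914) ≈ -0.00012636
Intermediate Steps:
Function('n')(b) = Add(7, Pow(b, 2))
Function('f')(K) = Pow(K, -1) (Function('f')(K) = Mul(Mul(Mul(2, K), Pow(Mul(2, K), -1)), Pow(K, -1)) = Mul(Mul(Mul(2, K), Mul(Rational(1, 2), Pow(K, -1))), Pow(K, -1)) = Mul(1, Pow(K, -1)) = Pow(K, -1))
Function('G')(j, y) = Add(18, Mul(-69, y)) (Function('G')(j, y) = Add(-5, Add(Mul(-69, y), Add(7, Pow(-4, 2)))) = Add(-5, Add(Mul(-69, y), Add(7, 16))) = Add(-5, Add(Mul(-69, y), 23)) = Add(-5, Add(23, Mul(-69, y))) = Add(18, Mul(-69, y)))
Pow(Add(-7242, Function('G')(Function('f')(11), 10)), -1) = Pow(Add(-7242, Add(18, Mul(-69, 10))), -1) = Pow(Add(-7242, Add(18, -690)), -1) = Pow(Add(-7242, -672), -1) = Pow(-7914, -1) = Rational(-1, 7914)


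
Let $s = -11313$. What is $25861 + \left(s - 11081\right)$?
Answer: $3467$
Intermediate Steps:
$25861 + \left(s - 11081\right) = 25861 - 22394 = 3467$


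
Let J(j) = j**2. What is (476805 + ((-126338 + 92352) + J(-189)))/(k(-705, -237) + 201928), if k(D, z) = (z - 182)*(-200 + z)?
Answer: 478540/385031 ≈ 1.2429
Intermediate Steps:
k(D, z) = (-200 + z)*(-182 + z) (k(D, z) = (-182 + z)*(-200 + z) = (-200 + z)*(-182 + z))
(476805 + ((-126338 + 92352) + J(-189)))/(k(-705, -237) + 201928) = (476805 + ((-126338 + 92352) + (-189)**2))/((36400 + (-237)**2 - 382*(-237)) + 201928) = (476805 + (-33986 + 35721))/((36400 + 56169 + 90534) + 201928) = (476805 + 1735)/(183103 + 201928) = 478540/385031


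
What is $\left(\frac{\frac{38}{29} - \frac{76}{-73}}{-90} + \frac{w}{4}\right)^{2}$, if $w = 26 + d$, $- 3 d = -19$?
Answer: $\frac{9426613137841}{145206723600} \approx 64.919$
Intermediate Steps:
$d = \frac{19}{3}$ ($d = \left(- \frac{1}{3}\right) \left(-19\right) = \frac{19}{3} \approx 6.3333$)
$w = \frac{97}{3}$ ($w = 26 + \frac{19}{3} = \frac{97}{3} \approx 32.333$)
$\left(\frac{\frac{38}{29} - \frac{76}{-73}}{-90} + \frac{w}{4}\right)^{2} = \left(\frac{\frac{38}{29} - \frac{76}{-73}}{-90} + \frac{97}{3 \cdot 4}\right)^{2} = \left(\left(38 \cdot \frac{1}{29} - - \frac{76}{73}\right) \left(- \frac{1}{90}\right) + \frac{97}{3} \cdot \frac{1}{4}\right)^{2} = \left(\left(\frac{38}{29} + \frac{76}{73}\right) \left(- \frac{1}{90}\right) + \frac{97}{12}\right)^{2} = \left(\frac{4978}{2117} \left(- \frac{1}{90}\right) + \frac{97}{12}\right)^{2} = \left(- \frac{2489}{95265} + \frac{97}{12}\right)^{2} = \left(\frac{3070279}{381060}\right)^{2} = \frac{9426613137841}{145206723600}$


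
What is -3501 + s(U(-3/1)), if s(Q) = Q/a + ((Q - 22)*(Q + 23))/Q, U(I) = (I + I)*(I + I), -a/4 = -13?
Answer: -813703/234 ≈ -3477.4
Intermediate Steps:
a = 52 (a = -4*(-13) = 52)
U(I) = 4*I**2 (U(I) = (2*I)*(2*I) = 4*I**2)
s(Q) = Q/52 + (-22 + Q)*(23 + Q)/Q (s(Q) = Q/52 + ((Q - 22)*(Q + 23))/Q = Q*(1/52) + ((-22 + Q)*(23 + Q))/Q = Q/52 + (-22 + Q)*(23 + Q)/Q)
-3501 + s(U(-3/1)) = -3501 + (1 - 506/(4*(-3/1)**2) + 53*(4*(-3/1)**2)/52) = -3501 + (1 - 506/(4*(-3*1)**2) + 53*(4*(-3*1)**2)/52) = -3501 + (1 - 506/(4*(-3)**2) + 53*(4*(-3)**2)/52) = -3501 + (1 - 506/(4*9) + 53*(4*9)/52) = -3501 + (1 - 506/36 + (53/52)*36) = -3501 + (1 - 506*1/36 + 477/13) = -3501 + (1 - 253/18 + 477/13) = -3501 + 5531/234 = -813703/234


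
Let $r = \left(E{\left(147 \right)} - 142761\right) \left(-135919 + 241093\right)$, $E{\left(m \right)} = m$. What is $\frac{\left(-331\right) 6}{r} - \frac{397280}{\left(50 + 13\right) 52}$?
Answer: $- \frac{2122121037443}{17499165642} \approx -121.27$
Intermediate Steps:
$r = -14999284836$ ($r = \left(147 - 142761\right) \left(-135919 + 241093\right) = \left(-142614\right) 105174 = -14999284836$)
$\frac{\left(-331\right) 6}{r} - \frac{397280}{\left(50 + 13\right) 52} = \frac{\left(-331\right) 6}{-14999284836} - \frac{397280}{\left(50 + 13\right) 52} = \left(-1986\right) \left(- \frac{1}{14999284836}\right) - \frac{397280}{63 \cdot 52} = \frac{331}{2499880806} - \frac{397280}{3276} = \frac{331}{2499880806} - \frac{7640}{63} = - \frac{2122121037443}{17499165642}$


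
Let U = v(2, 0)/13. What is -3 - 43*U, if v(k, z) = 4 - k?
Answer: -125/13 ≈ -9.6154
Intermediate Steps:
U = 2/13 (U = (4 - 1*2)/13 = (4 - 2)*(1/13) = 2*(1/13) = 2/13 ≈ 0.15385)
-3 - 43*U = -3 - 43*2/13 = -3 - 86/13 = -125/13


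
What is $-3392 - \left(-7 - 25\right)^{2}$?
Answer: $-4416$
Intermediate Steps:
$-3392 - \left(-7 - 25\right)^{2} = -3392 - \left(-32\right)^{2} = -3392 - 1024 = -4416$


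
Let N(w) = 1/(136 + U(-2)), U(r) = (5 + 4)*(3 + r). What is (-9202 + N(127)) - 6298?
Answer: -2247499/145 ≈ -15500.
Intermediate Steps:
U(r) = 27 + 9*r (U(r) = 9*(3 + r) = 27 + 9*r)
N(w) = 1/145 (N(w) = 1/(136 + (27 + 9*(-2))) = 1/(136 + (27 - 18)) = 1/(136 + 9) = 1/145)
(-9202 + N(127)) - 6298 = (-9202 + 1/145) - 6298 = -1334289/145 - 6298 = -2247499/145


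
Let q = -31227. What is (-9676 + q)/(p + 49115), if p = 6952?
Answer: -40903/56067 ≈ -0.72954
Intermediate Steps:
(-9676 + q)/(p + 49115) = (-9676 - 31227)/(6952 + 49115) = -40903/56067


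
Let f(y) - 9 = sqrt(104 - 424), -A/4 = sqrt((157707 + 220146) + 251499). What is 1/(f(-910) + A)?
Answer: 1/(9 - 24*sqrt(17482) + 8*I*sqrt(5)) ≈ -0.00031602 - 1.787e-6*I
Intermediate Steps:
A = -24*sqrt(17482) (A = -4*sqrt((157707 + 220146) + 251499) = -4*sqrt(377853 + 251499) = -24*sqrt(17482) ≈ -3173.3)
f(y) = 9 + 8*I*sqrt(5) (f(y) = 9 + sqrt(104 - 424) = 9 + sqrt(-320) = 9 + 8*I*sqrt(5))
1/(f(-910) + A) = 1/((9 + 8*I*sqrt(5)) - 24*sqrt(17482)) = 1/(9 - 24*sqrt(17482) + 8*I*sqrt(5))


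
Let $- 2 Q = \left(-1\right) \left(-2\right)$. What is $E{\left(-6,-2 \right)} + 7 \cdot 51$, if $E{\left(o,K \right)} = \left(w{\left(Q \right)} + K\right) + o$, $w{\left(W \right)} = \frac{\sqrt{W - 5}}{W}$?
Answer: $349 - i \sqrt{6} \approx 349.0 - 2.4495 i$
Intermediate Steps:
$Q = -1$ ($Q = - \frac{\left(-1\right) \left(-2\right)}{2} = \left(- \frac{1}{2}\right) 2 = -1$)
$w{\left(W \right)} = \frac{\sqrt{-5 + W}}{W}$
$E{\left(o,K \right)} = K + o - i \sqrt{6}$ ($E{\left(o,K \right)} = \left(\frac{\sqrt{-5 - 1}}{-1} + K\right) + o = \left(- \sqrt{-6} + K\right) + o = \left(- i \sqrt{6} + K\right) + o = \left(K - i \sqrt{6}\right) + o = K + o - i \sqrt{6}$)
$E{\left(-6,-2 \right)} + 7 \cdot 51 = \left(-2 - 6 - i \sqrt{6}\right) + 7 \cdot 51 = \left(-8 - i \sqrt{6}\right) + 357 = 349 - i \sqrt{6}$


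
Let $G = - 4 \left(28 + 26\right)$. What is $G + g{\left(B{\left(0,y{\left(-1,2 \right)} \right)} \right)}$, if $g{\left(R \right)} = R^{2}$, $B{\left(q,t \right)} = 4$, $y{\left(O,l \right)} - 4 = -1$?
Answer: $-200$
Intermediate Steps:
$y{\left(O,l \right)} = 3$ ($y{\left(O,l \right)} = 4 - 1 = 3$)
$G = -216$ ($G = \left(-4\right) 54 = -216$)
$G + g{\left(B{\left(0,y{\left(-1,2 \right)} \right)} \right)} = -216 + 4^{2} = -216 + 16 = -200$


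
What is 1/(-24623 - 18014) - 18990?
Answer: -809676631/42637 ≈ -18990.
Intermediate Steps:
1/(-24623 - 18014) - 18990 = 1/(-42637) - 18990 = -1/42637 - 18990 = -809676631/42637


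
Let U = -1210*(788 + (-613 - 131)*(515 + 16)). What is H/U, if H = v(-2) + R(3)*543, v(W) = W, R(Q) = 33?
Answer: 17917/477073960 ≈ 3.7556e-5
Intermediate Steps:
H = 17917 (H = -2 + 33*543 = -2 + 17919 = 17917)
U = 477073960 (U = -1210*(788 - 744*531) = -1210*(788 - 395064) = -1210*(-394276) = 477073960)
H/U = 17917/477073960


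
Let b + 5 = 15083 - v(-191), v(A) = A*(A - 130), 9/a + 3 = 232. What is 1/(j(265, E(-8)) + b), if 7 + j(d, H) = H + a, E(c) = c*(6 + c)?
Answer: -229/10585287 ≈ -2.1634e-5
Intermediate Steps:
a = 9/229 (a = 9/(-3 + 232) = 9/229 ≈ 0.039301)
v(A) = A*(-130 + A)
b = -46233 (b = -5 + (15083 - (-191)*(-130 - 191)) = -5 + (15083 - (-191)*(-321)) = -5 + (15083 - 1*61311) = -5 + (15083 - 61311) = -5 - 46228 = -46233)
j(d, H) = -1594/229 + H (j(d, H) = -7 + (H + 9/229) = -7 + (9/229 + H) = -1594/229 + H)
1/(j(265, E(-8)) + b) = 1/((-1594/229 - 8*(6 - 8)) - 46233) = 1/((-1594/229 - 8*(-2)) - 46233) = 1/((-1594/229 + 16) - 46233) = 1/(2070/229 - 46233) = 1/(-10585287/229) = -229/10585287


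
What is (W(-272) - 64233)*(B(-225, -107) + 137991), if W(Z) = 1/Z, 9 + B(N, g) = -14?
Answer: -150655683871/17 ≈ -8.8621e+9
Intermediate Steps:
B(N, g) = -23 (B(N, g) = -9 - 14 = -23)
(W(-272) - 64233)*(B(-225, -107) + 137991) = (1/(-272) - 64233)*(-23 + 137991) = (-1/272 - 64233)*137968 = -17471377/272*137968 = -150655683871/17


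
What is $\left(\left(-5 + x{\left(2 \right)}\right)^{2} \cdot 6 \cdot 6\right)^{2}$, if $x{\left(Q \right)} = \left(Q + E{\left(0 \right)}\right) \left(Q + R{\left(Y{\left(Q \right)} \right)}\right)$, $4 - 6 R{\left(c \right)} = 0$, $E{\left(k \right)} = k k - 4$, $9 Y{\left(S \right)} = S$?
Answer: $14776336$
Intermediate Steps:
$Y{\left(S \right)} = \frac{S}{9}$
$E{\left(k \right)} = -4 + k^{2}$ ($E{\left(k \right)} = k^{2} - 4 = -4 + k^{2}$)
$R{\left(c \right)} = \frac{2}{3}$ ($R{\left(c \right)} = \frac{2}{3} - 0 = \frac{2}{3} + 0 = \frac{2}{3}$)
$x{\left(Q \right)} = \left(-4 + Q\right) \left(\frac{2}{3} + Q\right)$ ($x{\left(Q \right)} = \left(Q - \left(4 - 0^{2}\right)\right) \left(Q + \frac{2}{3}\right) = \left(Q + \left(-4 + 0\right)\right) \left(\frac{2}{3} + Q\right) = \left(Q - 4\right) \left(\frac{2}{3} + Q\right) = \left(-4 + Q\right) \left(\frac{2}{3} + Q\right)$)
$\left(\left(-5 + x{\left(2 \right)}\right)^{2} \cdot 6 \cdot 6\right)^{2} = \left(\left(-5 - \left(\frac{28}{3} - 4\right)\right)^{2} \cdot 6 \cdot 6\right)^{2} = \left(\left(-5 - \frac{16}{3}\right)^{2} \cdot 6 \cdot 6\right)^{2} = \left(\left(- \frac{31}{3}\right)^{2} \cdot 6 \cdot 6\right)^{2} = \left(\frac{961}{9} \cdot 6 \cdot 6\right)^{2} = \left(\frac{1922}{3} \cdot 6\right)^{2} = 3844^{2} = 14776336$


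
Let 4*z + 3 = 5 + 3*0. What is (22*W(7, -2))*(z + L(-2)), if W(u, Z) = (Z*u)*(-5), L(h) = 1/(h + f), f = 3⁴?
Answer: 62370/79 ≈ 789.49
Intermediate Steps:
f = 81
L(h) = 1/(81 + h) (L(h) = 1/(h + 81) = 1/(81 + h))
W(u, Z) = -5*Z*u
z = ½ (z = -¾ + (5 + 3*0)/4 = -¾ + (5 + 0)/4 = -¾ + (¼)*5 = -¾ + 5/4 = ½ ≈ 0.50000)
(22*W(7, -2))*(z + L(-2)) = (22*(-5*(-2)*7))*(½ + 1/(81 - 2)) = (22*70)*(½ + 1/79) = 1540*(½ + 1/79) = 1540*(81/158) = 62370/79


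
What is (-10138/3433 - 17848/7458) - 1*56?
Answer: -785333486/12801657 ≈ -61.346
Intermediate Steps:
(-10138/3433 - 17848/7458) - 1*56 = (-10138*1/3433 - 17848*1/7458) - 56 = (-10138/3433 - 8924/3729) - 56 = -68440694/12801657 - 56 = -785333486/12801657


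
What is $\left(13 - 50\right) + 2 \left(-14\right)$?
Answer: $-65$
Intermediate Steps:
$\left(13 - 50\right) + 2 \left(-14\right) = -37 - 28 = -65$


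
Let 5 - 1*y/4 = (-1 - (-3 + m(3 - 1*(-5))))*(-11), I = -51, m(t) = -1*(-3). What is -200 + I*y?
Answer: 1024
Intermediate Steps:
m(t) = 3
y = -24 (y = 20 - 4*(-1 - (-3 + 3))*(-11) = 20 - 4*(-1 - 1*0)*(-11) = 20 - 4*(-1 + 0)*(-11) = 20 - (-4)*(-11) = 20 - 4*11 = 20 - 44 = -24)
-200 + I*y = -200 - 51*(-24) = -200 + 1224 = 1024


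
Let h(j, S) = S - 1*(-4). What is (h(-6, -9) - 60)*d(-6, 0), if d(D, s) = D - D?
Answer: 0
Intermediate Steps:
h(j, S) = 4 + S (h(j, S) = S + 4 = 4 + S)
d(D, s) = 0
(h(-6, -9) - 60)*d(-6, 0) = ((4 - 9) - 60)*0 = (-5 - 60)*0 = -65*0 = 0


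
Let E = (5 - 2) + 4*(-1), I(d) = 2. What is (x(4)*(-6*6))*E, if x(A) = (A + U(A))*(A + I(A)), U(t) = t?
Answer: 1728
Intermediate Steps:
x(A) = 2*A*(2 + A) (x(A) = (A + A)*(A + 2) = (2*A)*(2 + A) = 2*A*(2 + A))
E = -1 (E = 3 - 4 = -1)
(x(4)*(-6*6))*E = ((2*4*(2 + 4))*(-6*6))*(-1) = ((2*4*6)*(-36))*(-1) = (48*(-36))*(-1) = -1728*(-1) = 1728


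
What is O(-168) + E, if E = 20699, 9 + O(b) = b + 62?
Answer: 20584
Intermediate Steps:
O(b) = 53 + b (O(b) = -9 + (b + 62) = -9 + (62 + b) = 53 + b)
O(-168) + E = (53 - 168) + 20699 = -115 + 20699 = 20584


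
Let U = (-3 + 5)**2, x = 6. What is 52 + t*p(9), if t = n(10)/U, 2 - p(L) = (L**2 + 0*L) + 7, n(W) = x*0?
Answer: 52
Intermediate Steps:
U = 4 (U = 2**2 = 4)
n(W) = 0 (n(W) = 6*0 = 0)
p(L) = -5 - L**2 (p(L) = 2 - ((L**2 + 0*L) + 7) = 2 - ((L**2 + 0) + 7) = 2 - (L**2 + 7) = 2 - (7 + L**2) = 2 + (-7 - L**2) = -5 - L**2)
t = 0 (t = 0/4 = 0*(1/4) = 0)
52 + t*p(9) = 52 + 0*(-5 - 1*9**2) = 52 + 0*(-5 - 1*81) = 52 + 0*(-5 - 81) = 52 + 0*(-86) = 52 + 0 = 52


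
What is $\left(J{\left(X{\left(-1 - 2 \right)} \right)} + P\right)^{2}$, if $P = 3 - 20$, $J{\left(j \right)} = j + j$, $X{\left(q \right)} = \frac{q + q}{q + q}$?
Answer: $225$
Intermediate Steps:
$X{\left(q \right)} = 1$ ($X{\left(q \right)} = \frac{2 q}{2 q} = 2 q \frac{1}{2 q} = 1$)
$J{\left(j \right)} = 2 j$
$P = -17$ ($P = 3 - 20 = -17$)
$\left(J{\left(X{\left(-1 - 2 \right)} \right)} + P\right)^{2} = \left(2 \cdot 1 - 17\right)^{2} = \left(2 - 17\right)^{2} = \left(-15\right)^{2} = 225$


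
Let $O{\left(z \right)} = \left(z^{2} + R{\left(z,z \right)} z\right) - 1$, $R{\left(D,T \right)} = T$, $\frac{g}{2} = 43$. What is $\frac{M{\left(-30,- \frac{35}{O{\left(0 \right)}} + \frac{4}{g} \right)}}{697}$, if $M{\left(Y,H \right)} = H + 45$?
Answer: $\frac{3442}{29971} \approx 0.11484$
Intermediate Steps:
$g = 86$ ($g = 2 \cdot 43 = 86$)
$O{\left(z \right)} = -1 + 2 z^{2}$ ($O{\left(z \right)} = \left(z^{2} + z z\right) - 1 = \left(z^{2} + z^{2}\right) - 1 = 2 z^{2} - 1 = -1 + 2 z^{2}$)
$M{\left(Y,H \right)} = 45 + H$
$\frac{M{\left(-30,- \frac{35}{O{\left(0 \right)}} + \frac{4}{g} \right)}}{697} = \frac{45 - \left(- \frac{2}{43} + \frac{35}{-1 + 2 \cdot 0^{2}}\right)}{697} = \left(45 - \left(- \frac{2}{43} + \frac{35}{-1 + 2 \cdot 0}\right)\right) \frac{1}{697} = \left(45 - \left(- \frac{2}{43} + \frac{35}{-1 + 0}\right)\right) \frac{1}{697} = \left(45 - \left(- \frac{2}{43} + \frac{35}{-1}\right)\right) \frac{1}{697} = \left(45 + \left(\left(-35\right) \left(-1\right) + \frac{2}{43}\right)\right) \frac{1}{697} = \left(45 + \left(35 + \frac{2}{43}\right)\right) \frac{1}{697} = \left(45 + \frac{1507}{43}\right) \frac{1}{697} = \frac{3442}{43} \cdot \frac{1}{697} = \frac{3442}{29971}$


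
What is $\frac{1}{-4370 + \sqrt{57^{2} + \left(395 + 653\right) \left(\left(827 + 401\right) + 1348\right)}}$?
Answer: $- \frac{4370}{16394003} - \frac{\sqrt{2702897}}{16394003} \approx -0.00036684$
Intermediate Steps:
$\frac{1}{-4370 + \sqrt{57^{2} + \left(395 + 653\right) \left(\left(827 + 401\right) + 1348\right)}} = \frac{1}{-4370 + \sqrt{3249 + 1048 \left(1228 + 1348\right)}} = \frac{1}{-4370 + \sqrt{3249 + 1048 \cdot 2576}} = \frac{1}{-4370 + \sqrt{3249 + 2699648}} = \frac{1}{-4370 + \sqrt{2702897}}$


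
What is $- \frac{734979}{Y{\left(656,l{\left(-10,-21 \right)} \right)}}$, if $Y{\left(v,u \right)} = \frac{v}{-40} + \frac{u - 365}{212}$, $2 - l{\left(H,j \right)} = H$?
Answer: $\frac{259692580}{6383} \approx 40685.0$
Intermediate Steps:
$l{\left(H,j \right)} = 2 - H$
$Y{\left(v,u \right)} = - \frac{365}{212} - \frac{v}{40} + \frac{u}{212}$ ($Y{\left(v,u \right)} = v \left(- \frac{1}{40}\right) + \left(-365 + u\right) \frac{1}{212} = - \frac{v}{40} + \left(- \frac{365}{212} + \frac{u}{212}\right) = - \frac{365}{212} - \frac{v}{40} + \frac{u}{212}$)
$- \frac{734979}{Y{\left(656,l{\left(-10,-21 \right)} \right)}} = - \frac{734979}{- \frac{365}{212} - \frac{82}{5} + \frac{2 - -10}{212}} = - \frac{734979}{- \frac{365}{212} - \frac{82}{5} + \frac{2 + 10}{212}} = - \frac{734979}{- \frac{365}{212} - \frac{82}{5} + \frac{1}{212} \cdot 12} = - \frac{734979}{- \frac{365}{212} - \frac{82}{5} + \frac{3}{53}} = - \frac{734979}{- \frac{19149}{1060}} = \left(-734979\right) \left(- \frac{1060}{19149}\right) = \frac{259692580}{6383}$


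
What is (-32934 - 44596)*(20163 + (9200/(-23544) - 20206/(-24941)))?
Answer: -114746141810455810/73401363 ≈ -1.5633e+9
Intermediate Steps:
(-32934 - 44596)*(20163 + (9200/(-23544) - 20206/(-24941))) = -77530*(20163 + (9200*(-1/23544) - 20206*(-1/24941))) = -77530*(20163 + (-1150/2943 + 20206/24941)) = -77530*(20163 + 30784108/73401363) = -77530*1480022466277/73401363 = -114746141810455810/73401363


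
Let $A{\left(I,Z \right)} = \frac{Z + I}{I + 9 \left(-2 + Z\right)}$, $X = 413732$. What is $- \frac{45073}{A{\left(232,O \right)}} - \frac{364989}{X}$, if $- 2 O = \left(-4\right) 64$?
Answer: $- \frac{796046686363}{4654485} \approx -1.7103 \cdot 10^{5}$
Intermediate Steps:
$O = 128$ ($O = - \frac{\left(-4\right) 64}{2} = \left(- \frac{1}{2}\right) \left(-256\right) = 128$)
$A{\left(I,Z \right)} = \frac{I + Z}{-18 + I + 9 Z}$ ($A{\left(I,Z \right)} = \frac{I + Z}{I + \left(-18 + 9 Z\right)} = \frac{I + Z}{-18 + I + 9 Z}$)
$- \frac{45073}{A{\left(232,O \right)}} - \frac{364989}{X} = - \frac{45073}{\frac{1}{-18 + 232 + 9 \cdot 128} \left(232 + 128\right)} - \frac{364989}{413732} = - \frac{45073}{\frac{1}{-18 + 232 + 1152} \cdot 360} - \frac{364989}{413732} = - \frac{45073}{\frac{1}{1366} \cdot 360} - \frac{364989}{413732} = - \frac{45073}{\frac{180}{683}} - \frac{364989}{413732} = \left(-45073\right) \frac{683}{180} - \frac{364989}{413732} = - \frac{30784859}{180} - \frac{364989}{413732} = - \frac{796046686363}{4654485}$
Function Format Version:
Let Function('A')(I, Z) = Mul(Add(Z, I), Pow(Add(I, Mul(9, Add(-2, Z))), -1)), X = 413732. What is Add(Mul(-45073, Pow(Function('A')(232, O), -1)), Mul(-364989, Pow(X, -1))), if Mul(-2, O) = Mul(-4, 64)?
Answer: Rational(-796046686363, 4654485) ≈ -1.7103e+5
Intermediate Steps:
O = 128 (O = Mul(Rational(-1, 2), Mul(-4, 64)) = Mul(Rational(-1, 2), -256) = 128)
Function('A')(I, Z) = Mul(Pow(Add(-18, I, Mul(9, Z)), -1), Add(I, Z)) (Function('A')(I, Z) = Mul(Add(I, Z), Pow(Add(I, Add(-18, Mul(9, Z))), -1)) = Mul(Add(I, Z), Pow(Add(-18, I, Mul(9, Z)), -1)) = Mul(Pow(Add(-18, I, Mul(9, Z)), -1), Add(I, Z)))
Add(Mul(-45073, Pow(Function('A')(232, O), -1)), Mul(-364989, Pow(X, -1))) = Add(Mul(-45073, Pow(Mul(Pow(Add(-18, 232, Mul(9, 128)), -1), Add(232, 128)), -1)), Mul(-364989, Pow(413732, -1))) = Add(Mul(-45073, Pow(Mul(Pow(Add(-18, 232, 1152), -1), 360), -1)), Mul(-364989, Rational(1, 413732))) = Add(Mul(-45073, Pow(Mul(Pow(1366, -1), 360), -1)), Rational(-364989, 413732)) = Add(Mul(-45073, Pow(Mul(Rational(1, 1366), 360), -1)), Rational(-364989, 413732)) = Add(Mul(-45073, Pow(Rational(180, 683), -1)), Rational(-364989, 413732)) = Add(Mul(-45073, Rational(683, 180)), Rational(-364989, 413732)) = Add(Rational(-30784859, 180), Rational(-364989, 413732)) = Rational(-796046686363, 4654485)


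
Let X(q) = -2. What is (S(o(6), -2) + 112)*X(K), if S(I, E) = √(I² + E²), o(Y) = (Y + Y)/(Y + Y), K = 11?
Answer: -224 - 2*√5 ≈ -228.47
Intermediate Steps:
o(Y) = 1 (o(Y) = (2*Y)/((2*Y)) = (2*Y)*(1/(2*Y)) = 1)
S(I, E) = √(E² + I²)
(S(o(6), -2) + 112)*X(K) = (√((-2)² + 1²) + 112)*(-2) = (√(4 + 1) + 112)*(-2) = (√5 + 112)*(-2) = (112 + √5)*(-2) = -224 - 2*√5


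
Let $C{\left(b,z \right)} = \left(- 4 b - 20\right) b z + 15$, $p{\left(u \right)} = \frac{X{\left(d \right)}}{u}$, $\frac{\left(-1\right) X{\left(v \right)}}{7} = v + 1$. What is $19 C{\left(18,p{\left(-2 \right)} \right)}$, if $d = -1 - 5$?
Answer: $550905$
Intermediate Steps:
$d = -6$
$X{\left(v \right)} = -7 - 7 v$ ($X{\left(v \right)} = - 7 \left(v + 1\right) = - 7 \left(1 + v\right) = -7 - 7 v$)
$p{\left(u \right)} = \frac{35}{u}$ ($p{\left(u \right)} = \frac{-7 - -42}{u} = \frac{-7 + 42}{u} = \frac{35}{u}$)
$C{\left(b,z \right)} = 15 + b z \left(-20 - 4 b\right)$ ($C{\left(b,z \right)} = \left(-20 - 4 b\right) b z + 15 = b \left(-20 - 4 b\right) z + 15 = b z \left(-20 - 4 b\right) + 15 = 15 + b z \left(-20 - 4 b\right)$)
$19 C{\left(18,p{\left(-2 \right)} \right)} = 19 \left(15 - 360 \frac{35}{-2} - 4 \frac{35}{-2} \cdot 18^{2}\right) = 19 \left(15 - 360 \cdot 35 \left(- \frac{1}{2}\right) - 4 \cdot 35 \left(- \frac{1}{2}\right) 324\right) = 19 \left(15 - 360 \left(- \frac{35}{2}\right) - \left(-70\right) 324\right) = 19 \left(15 + 6300 + 22680\right) = 19 \cdot 28995 = 550905$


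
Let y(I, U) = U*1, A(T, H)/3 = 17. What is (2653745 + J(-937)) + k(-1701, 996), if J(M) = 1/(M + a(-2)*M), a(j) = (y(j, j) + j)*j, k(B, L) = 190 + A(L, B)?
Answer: 22381063937/8433 ≈ 2.6540e+6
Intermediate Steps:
A(T, H) = 51 (A(T, H) = 3*17 = 51)
y(I, U) = U
k(B, L) = 241 (k(B, L) = 190 + 51 = 241)
a(j) = 2*j² (a(j) = (j + j)*j = (2*j)*j = 2*j²)
J(M) = 1/(9*M) (J(M) = 1/(M + (2*(-2)²)*M) = 1/(M + (2*4)*M) = 1/(M + 8*M) = 1/(9*M))
(2653745 + J(-937)) + k(-1701, 996) = (2653745 + (⅑)/(-937)) + 241 = (2653745 + (⅑)*(-1/937)) + 241 = (2653745 - 1/8433) + 241 = 22379031584/8433 + 241 = 22381063937/8433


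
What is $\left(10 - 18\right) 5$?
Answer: $-40$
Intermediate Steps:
$\left(10 - 18\right) 5 = \left(-8\right) 5 = -40$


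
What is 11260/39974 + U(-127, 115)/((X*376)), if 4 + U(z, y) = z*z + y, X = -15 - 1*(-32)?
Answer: 45071980/15969613 ≈ 2.8224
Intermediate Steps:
X = 17 (X = -15 + 32 = 17)
U(z, y) = -4 + y + z² (U(z, y) = -4 + (z*z + y) = -4 + (z² + y) = -4 + (y + z²) = -4 + y + z²)
11260/39974 + U(-127, 115)/((X*376)) = 11260/39974 + (-4 + 115 + (-127)²)/((17*376)) = 11260*(1/39974) + (-4 + 115 + 16129)/6392 = 5630/19987 + 16240*(1/6392) = 5630/19987 + 2030/799 = 45071980/15969613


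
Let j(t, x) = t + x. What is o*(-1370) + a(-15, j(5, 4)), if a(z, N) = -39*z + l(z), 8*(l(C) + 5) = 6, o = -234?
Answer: 1284643/4 ≈ 3.2116e+5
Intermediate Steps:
l(C) = -17/4 (l(C) = -5 + (⅛)*6 = -5 + ¾ = -17/4)
a(z, N) = -17/4 - 39*z (a(z, N) = -39*z - 17/4 = -17/4 - 39*z)
o*(-1370) + a(-15, j(5, 4)) = -234*(-1370) + (-17/4 - 39*(-15)) = 320580 + (-17/4 + 585) = 320580 + 2323/4 = 1284643/4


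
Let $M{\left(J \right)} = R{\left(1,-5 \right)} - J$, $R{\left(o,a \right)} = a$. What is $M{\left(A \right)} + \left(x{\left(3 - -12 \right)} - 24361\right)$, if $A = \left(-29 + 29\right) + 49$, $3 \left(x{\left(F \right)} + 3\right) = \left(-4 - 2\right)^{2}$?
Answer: $-24406$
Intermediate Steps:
$x{\left(F \right)} = 9$ ($x{\left(F \right)} = -3 + \frac{\left(-4 - 2\right)^{2}}{3} = -3 + \frac{\left(-6\right)^{2}}{3} = -3 + \frac{1}{3} \cdot 36 = -3 + 12 = 9$)
$A = 49$ ($A = 0 + 49 = 49$)
$M{\left(J \right)} = -5 - J$
$M{\left(A \right)} + \left(x{\left(3 - -12 \right)} - 24361\right) = \left(-5 - 49\right) + \left(9 - 24361\right) = \left(-5 - 49\right) - 24352 = -54 - 24352 = -24406$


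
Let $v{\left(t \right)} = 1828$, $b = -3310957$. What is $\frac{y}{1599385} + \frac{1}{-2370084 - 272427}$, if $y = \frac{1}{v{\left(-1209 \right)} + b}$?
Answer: $- \frac{1764191309392}{4661892613551301605} \approx -3.7843 \cdot 10^{-7}$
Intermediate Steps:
$y = - \frac{1}{3309129}$ ($y = \frac{1}{1828 - 3310957} = \frac{1}{-3309129} = - \frac{1}{3309129} \approx -3.0219 \cdot 10^{-7}$)
$\frac{y}{1599385} + \frac{1}{-2370084 - 272427} = - \frac{1}{3309129 \cdot 1599385} + \frac{1}{-2370084 - 272427} = \left(- \frac{1}{3309129}\right) \frac{1}{1599385} + \frac{1}{-2642511} = - \frac{1}{5292571285665} - \frac{1}{2642511} = - \frac{1764191309392}{4661892613551301605}$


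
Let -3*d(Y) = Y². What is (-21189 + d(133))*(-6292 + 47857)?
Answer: -1125801880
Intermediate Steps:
d(Y) = -Y²/3
(-21189 + d(133))*(-6292 + 47857) = (-21189 - ⅓*133²)*(-6292 + 47857) = (-21189 - ⅓*17689)*41565 = (-21189 - 17689/3)*41565 = -81256/3*41565 = -1125801880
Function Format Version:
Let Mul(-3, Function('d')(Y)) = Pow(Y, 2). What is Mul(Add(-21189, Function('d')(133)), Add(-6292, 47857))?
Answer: -1125801880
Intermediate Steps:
Function('d')(Y) = Mul(Rational(-1, 3), Pow(Y, 2))
Mul(Add(-21189, Function('d')(133)), Add(-6292, 47857)) = Mul(Add(-21189, Mul(Rational(-1, 3), Pow(133, 2))), Add(-6292, 47857)) = Mul(Add(-21189, Mul(Rational(-1, 3), 17689)), 41565) = Mul(Add(-21189, Rational(-17689, 3)), 41565) = Mul(Rational(-81256, 3), 41565) = -1125801880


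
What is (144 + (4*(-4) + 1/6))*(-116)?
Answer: -44602/3 ≈ -14867.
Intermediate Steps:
(144 + (4*(-4) + 1/6))*(-116) = (144 + (-16 + ⅙))*(-116) = (144 - 95/6)*(-116) = (769/6)*(-116) = -44602/3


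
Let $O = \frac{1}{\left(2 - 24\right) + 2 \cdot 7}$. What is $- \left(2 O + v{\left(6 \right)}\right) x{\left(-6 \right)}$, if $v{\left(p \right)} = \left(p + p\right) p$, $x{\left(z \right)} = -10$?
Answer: $\frac{1435}{2} \approx 717.5$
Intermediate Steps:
$v{\left(p \right)} = 2 p^{2}$ ($v{\left(p \right)} = 2 p p = 2 p^{2}$)
$O = - \frac{1}{8}$ ($O = \frac{1}{\left(2 - 24\right) + 14} = \frac{1}{-22 + 14} = \frac{1}{-8} = - \frac{1}{8} \approx -0.125$)
$- \left(2 O + v{\left(6 \right)}\right) x{\left(-6 \right)} = - \left(2 \left(- \frac{1}{8}\right) + 2 \cdot 6^{2}\right) \left(-10\right) = - \left(- \frac{1}{4} + 2 \cdot 36\right) \left(-10\right) = - \left(- \frac{1}{4} + 72\right) \left(-10\right) = - \frac{287 \left(-10\right)}{4} = \left(-1\right) \left(- \frac{1435}{2}\right) = \frac{1435}{2}$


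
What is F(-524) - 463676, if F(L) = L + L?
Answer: -464724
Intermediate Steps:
F(L) = 2*L
F(-524) - 463676 = 2*(-524) - 463676 = -1048 - 463676 = -464724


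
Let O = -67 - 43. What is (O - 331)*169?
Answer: -74529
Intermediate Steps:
O = -110
(O - 331)*169 = (-110 - 331)*169 = -441*169 = -74529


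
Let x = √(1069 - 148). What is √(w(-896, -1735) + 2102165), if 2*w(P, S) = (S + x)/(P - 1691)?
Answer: √(56275546224430 - 5174*√921)/5174 ≈ 1449.9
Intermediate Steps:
x = √921 ≈ 30.348
w(P, S) = (S + √921)/(2*(-1691 + P)) (w(P, S) = ((S + √921)/(P - 1691))/2 = ((S + √921)/(-1691 + P))/2 = (S + √921)/(2*(-1691 + P)))
√(w(-896, -1735) + 2102165) = √((-1735 + √921)/(2*(-1691 - 896)) + 2102165) = √((½)*(-1735 + √921)/(-2587) + 2102165) = √((½)*(-1/2587)*(-1735 + √921) + 2102165) = √((1735/5174 - √921/5174) + 2102165) = √(10876603445/5174 - √921/5174)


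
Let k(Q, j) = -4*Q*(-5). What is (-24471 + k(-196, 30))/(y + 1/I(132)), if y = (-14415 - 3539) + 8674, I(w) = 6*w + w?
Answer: 26233284/8574719 ≈ 3.0594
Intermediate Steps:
I(w) = 7*w
k(Q, j) = 20*Q
y = -9280 (y = -17954 + 8674 = -9280)
(-24471 + k(-196, 30))/(y + 1/I(132)) = (-24471 + 20*(-196))/(-9280 + 1/(7*132)) = (-24471 - 3920)/(-9280 + 1/924) = -28391/(-9280 + 1/924) = -28391/(-8574719/924) = -28391*(-924/8574719) = 26233284/8574719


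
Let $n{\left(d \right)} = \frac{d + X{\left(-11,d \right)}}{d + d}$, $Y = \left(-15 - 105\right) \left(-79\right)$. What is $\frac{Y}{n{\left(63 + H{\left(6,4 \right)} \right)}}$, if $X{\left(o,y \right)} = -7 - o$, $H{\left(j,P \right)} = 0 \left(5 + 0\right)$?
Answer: $\frac{1194480}{67} \approx 17828.0$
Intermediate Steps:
$H{\left(j,P \right)} = 0$ ($H{\left(j,P \right)} = 0 \cdot 5 = 0$)
$Y = 9480$ ($Y = \left(-120\right) \left(-79\right) = 9480$)
$n{\left(d \right)} = \frac{4 + d}{2 d}$ ($n{\left(d \right)} = \frac{d - -4}{d + d} = \frac{d + \left(-7 + 11\right)}{2 d} = \left(d + 4\right) \frac{1}{2 d} = \left(4 + d\right) \frac{1}{2 d} = \frac{4 + d}{2 d}$)
$\frac{Y}{n{\left(63 + H{\left(6,4 \right)} \right)}} = \frac{9480}{\frac{1}{2} \frac{1}{63 + 0} \left(4 + \left(63 + 0\right)\right)} = \frac{9480}{\frac{1}{2} \cdot \frac{1}{63} \left(4 + 63\right)} = \frac{9480}{\frac{1}{2} \cdot \frac{1}{63} \cdot 67} = \frac{9480}{\frac{67}{126}} = 9480 \cdot \frac{126}{67} = \frac{1194480}{67}$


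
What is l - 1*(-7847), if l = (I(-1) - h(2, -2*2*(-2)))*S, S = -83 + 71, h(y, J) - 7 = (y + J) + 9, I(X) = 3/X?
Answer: 8195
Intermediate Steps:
h(y, J) = 16 + J + y (h(y, J) = 7 + ((y + J) + 9) = 7 + ((J + y) + 9) = 7 + (9 + J + y) = 16 + J + y)
S = -12
l = 348 (l = (3/(-1) - (16 - 2*2*(-2) + 2))*(-12) = (3*(-1) - (16 - 4*(-2) + 2))*(-12) = (-3 - (16 + 8 + 2))*(-12) = (-3 - 1*26)*(-12) = (-3 - 26)*(-12) = -29*(-12) = 348)
l - 1*(-7847) = 348 - 1*(-7847) = 348 + 7847 = 8195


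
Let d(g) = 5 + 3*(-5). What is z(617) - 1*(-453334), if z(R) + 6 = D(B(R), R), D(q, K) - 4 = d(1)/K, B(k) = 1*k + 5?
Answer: 279705834/617 ≈ 4.5333e+5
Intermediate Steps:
d(g) = -10 (d(g) = 5 - 15 = -10)
B(k) = 5 + k (B(k) = k + 5 = 5 + k)
D(q, K) = 4 - 10/K
z(R) = -2 - 10/R (z(R) = -6 + (4 - 10/R) = -2 - 10/R)
z(617) - 1*(-453334) = (-2 - 10/617) - 1*(-453334) = (-2 - 10*1/617) + 453334 = (-2 - 10/617) + 453334 = -1244/617 + 453334 = 279705834/617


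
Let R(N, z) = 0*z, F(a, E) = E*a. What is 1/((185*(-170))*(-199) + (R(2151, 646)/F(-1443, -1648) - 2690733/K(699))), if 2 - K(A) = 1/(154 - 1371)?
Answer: 2435/11964947189 ≈ 2.0351e-7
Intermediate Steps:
R(N, z) = 0
K(A) = 2435/1217 (K(A) = 2 - 1/(154 - 1371) = 2 - 1/(-1217) = 2 - 1*(-1/1217) = 2 + 1/1217 = 2435/1217)
1/((185*(-170))*(-199) + (R(2151, 646)/F(-1443, -1648) - 2690733/K(699))) = 1/((185*(-170))*(-199) + (0/((-1648*(-1443))) - 2690733/2435/1217)) = 1/(-31450*(-199) + (0/2378064 - 2690733*1217/2435)) = 1/(6258550 + (0*(1/2378064) - 3274622061/2435)) = 1/(6258550 + (0 - 3274622061/2435)) = 1/(6258550 - 3274622061/2435) = 1/(11964947189/2435) = 2435/11964947189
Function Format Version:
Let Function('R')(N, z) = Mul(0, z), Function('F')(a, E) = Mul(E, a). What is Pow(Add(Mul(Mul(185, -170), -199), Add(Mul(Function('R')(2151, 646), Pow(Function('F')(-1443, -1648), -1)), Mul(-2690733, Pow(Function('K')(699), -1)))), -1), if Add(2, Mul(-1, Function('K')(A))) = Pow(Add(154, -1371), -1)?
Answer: Rational(2435, 11964947189) ≈ 2.0351e-7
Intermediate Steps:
Function('R')(N, z) = 0
Function('K')(A) = Rational(2435, 1217) (Function('K')(A) = Add(2, Mul(-1, Pow(Add(154, -1371), -1))) = Add(2, Mul(-1, Pow(-1217, -1))) = Add(2, Mul(-1, Rational(-1, 1217))) = Add(2, Rational(1, 1217)) = Rational(2435, 1217))
Pow(Add(Mul(Mul(185, -170), -199), Add(Mul(Function('R')(2151, 646), Pow(Function('F')(-1443, -1648), -1)), Mul(-2690733, Pow(Function('K')(699), -1)))), -1) = Pow(Add(Mul(Mul(185, -170), -199), Add(Mul(0, Pow(Mul(-1648, -1443), -1)), Mul(-2690733, Pow(Rational(2435, 1217), -1)))), -1) = Pow(Add(Mul(-31450, -199), Add(Mul(0, Pow(2378064, -1)), Mul(-2690733, Rational(1217, 2435)))), -1) = Pow(Add(6258550, Add(Mul(0, Rational(1, 2378064)), Rational(-3274622061, 2435))), -1) = Pow(Add(6258550, Add(0, Rational(-3274622061, 2435))), -1) = Pow(Add(6258550, Rational(-3274622061, 2435)), -1) = Pow(Rational(11964947189, 2435), -1) = Rational(2435, 11964947189)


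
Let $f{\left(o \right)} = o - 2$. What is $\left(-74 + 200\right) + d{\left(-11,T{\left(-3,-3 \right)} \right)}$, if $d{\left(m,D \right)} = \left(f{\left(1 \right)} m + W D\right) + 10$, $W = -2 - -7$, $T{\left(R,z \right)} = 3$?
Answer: $162$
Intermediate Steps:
$f{\left(o \right)} = -2 + o$ ($f{\left(o \right)} = o - 2 = -2 + o$)
$W = 5$ ($W = -2 + 7 = 5$)
$d{\left(m,D \right)} = 10 - m + 5 D$ ($d{\left(m,D \right)} = \left(\left(-2 + 1\right) m + 5 D\right) + 10 = \left(- m + 5 D\right) + 10 = 10 - m + 5 D$)
$\left(-74 + 200\right) + d{\left(-11,T{\left(-3,-3 \right)} \right)} = \left(-74 + 200\right) + \left(10 - -11 + 5 \cdot 3\right) = 126 + \left(10 + 11 + 15\right) = 126 + 36 = 162$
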